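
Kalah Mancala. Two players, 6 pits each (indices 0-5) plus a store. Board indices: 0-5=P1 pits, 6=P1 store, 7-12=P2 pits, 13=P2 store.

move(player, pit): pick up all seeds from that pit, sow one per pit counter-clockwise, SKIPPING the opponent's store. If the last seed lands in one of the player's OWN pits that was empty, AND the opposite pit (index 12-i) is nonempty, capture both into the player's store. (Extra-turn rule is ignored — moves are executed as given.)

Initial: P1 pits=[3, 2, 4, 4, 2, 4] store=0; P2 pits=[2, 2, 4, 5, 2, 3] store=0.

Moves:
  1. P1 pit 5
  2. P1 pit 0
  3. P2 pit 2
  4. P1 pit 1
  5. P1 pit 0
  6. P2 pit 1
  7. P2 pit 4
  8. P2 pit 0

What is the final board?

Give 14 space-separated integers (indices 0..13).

Move 1: P1 pit5 -> P1=[3,2,4,4,2,0](1) P2=[3,3,5,5,2,3](0)
Move 2: P1 pit0 -> P1=[0,3,5,5,2,0](1) P2=[3,3,5,5,2,3](0)
Move 3: P2 pit2 -> P1=[1,3,5,5,2,0](1) P2=[3,3,0,6,3,4](1)
Move 4: P1 pit1 -> P1=[1,0,6,6,3,0](1) P2=[3,3,0,6,3,4](1)
Move 5: P1 pit0 -> P1=[0,0,6,6,3,0](5) P2=[3,3,0,6,0,4](1)
Move 6: P2 pit1 -> P1=[0,0,6,6,3,0](5) P2=[3,0,1,7,1,4](1)
Move 7: P2 pit4 -> P1=[0,0,6,6,3,0](5) P2=[3,0,1,7,0,5](1)
Move 8: P2 pit0 -> P1=[0,0,6,6,3,0](5) P2=[0,1,2,8,0,5](1)

Answer: 0 0 6 6 3 0 5 0 1 2 8 0 5 1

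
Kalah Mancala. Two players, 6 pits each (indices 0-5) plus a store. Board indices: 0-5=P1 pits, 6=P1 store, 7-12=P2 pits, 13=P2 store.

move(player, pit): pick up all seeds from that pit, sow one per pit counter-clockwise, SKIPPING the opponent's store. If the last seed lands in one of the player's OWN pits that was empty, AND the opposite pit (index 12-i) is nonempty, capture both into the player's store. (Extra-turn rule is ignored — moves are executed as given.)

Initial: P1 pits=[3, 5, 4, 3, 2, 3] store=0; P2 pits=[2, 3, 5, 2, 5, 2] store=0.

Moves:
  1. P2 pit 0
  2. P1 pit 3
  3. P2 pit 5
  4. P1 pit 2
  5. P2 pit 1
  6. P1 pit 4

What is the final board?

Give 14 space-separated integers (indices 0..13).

Move 1: P2 pit0 -> P1=[3,5,4,3,2,3](0) P2=[0,4,6,2,5,2](0)
Move 2: P1 pit3 -> P1=[3,5,4,0,3,4](1) P2=[0,4,6,2,5,2](0)
Move 3: P2 pit5 -> P1=[4,5,4,0,3,4](1) P2=[0,4,6,2,5,0](1)
Move 4: P1 pit2 -> P1=[4,5,0,1,4,5](2) P2=[0,4,6,2,5,0](1)
Move 5: P2 pit1 -> P1=[0,5,0,1,4,5](2) P2=[0,0,7,3,6,0](6)
Move 6: P1 pit4 -> P1=[0,5,0,1,0,6](3) P2=[1,1,7,3,6,0](6)

Answer: 0 5 0 1 0 6 3 1 1 7 3 6 0 6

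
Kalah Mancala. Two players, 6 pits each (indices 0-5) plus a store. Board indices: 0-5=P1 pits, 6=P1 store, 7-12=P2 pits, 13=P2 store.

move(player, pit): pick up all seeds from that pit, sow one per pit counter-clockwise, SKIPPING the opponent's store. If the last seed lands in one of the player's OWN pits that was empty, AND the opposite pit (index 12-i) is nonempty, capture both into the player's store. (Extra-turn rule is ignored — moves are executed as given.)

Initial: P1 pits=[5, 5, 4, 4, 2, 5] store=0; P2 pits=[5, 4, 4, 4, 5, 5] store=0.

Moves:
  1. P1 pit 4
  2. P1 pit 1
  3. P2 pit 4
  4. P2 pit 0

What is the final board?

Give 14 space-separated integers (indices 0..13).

Move 1: P1 pit4 -> P1=[5,5,4,4,0,6](1) P2=[5,4,4,4,5,5](0)
Move 2: P1 pit1 -> P1=[5,0,5,5,1,7](2) P2=[5,4,4,4,5,5](0)
Move 3: P2 pit4 -> P1=[6,1,6,5,1,7](2) P2=[5,4,4,4,0,6](1)
Move 4: P2 pit0 -> P1=[6,1,6,5,1,7](2) P2=[0,5,5,5,1,7](1)

Answer: 6 1 6 5 1 7 2 0 5 5 5 1 7 1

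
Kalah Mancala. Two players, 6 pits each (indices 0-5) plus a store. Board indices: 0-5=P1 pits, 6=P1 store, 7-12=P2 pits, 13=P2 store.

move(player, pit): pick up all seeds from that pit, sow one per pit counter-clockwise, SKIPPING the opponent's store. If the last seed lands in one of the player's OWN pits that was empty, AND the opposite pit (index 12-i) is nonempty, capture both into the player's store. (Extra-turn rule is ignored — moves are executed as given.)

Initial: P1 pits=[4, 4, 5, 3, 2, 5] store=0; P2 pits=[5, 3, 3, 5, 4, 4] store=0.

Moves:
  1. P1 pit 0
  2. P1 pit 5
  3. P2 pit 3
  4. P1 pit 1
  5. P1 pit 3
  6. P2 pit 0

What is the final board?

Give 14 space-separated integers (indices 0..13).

Answer: 2 1 8 0 5 2 3 0 6 5 1 6 6 2

Derivation:
Move 1: P1 pit0 -> P1=[0,5,6,4,3,5](0) P2=[5,3,3,5,4,4](0)
Move 2: P1 pit5 -> P1=[0,5,6,4,3,0](1) P2=[6,4,4,6,4,4](0)
Move 3: P2 pit3 -> P1=[1,6,7,4,3,0](1) P2=[6,4,4,0,5,5](1)
Move 4: P1 pit1 -> P1=[1,0,8,5,4,1](2) P2=[7,4,4,0,5,5](1)
Move 5: P1 pit3 -> P1=[1,0,8,0,5,2](3) P2=[8,5,4,0,5,5](1)
Move 6: P2 pit0 -> P1=[2,1,8,0,5,2](3) P2=[0,6,5,1,6,6](2)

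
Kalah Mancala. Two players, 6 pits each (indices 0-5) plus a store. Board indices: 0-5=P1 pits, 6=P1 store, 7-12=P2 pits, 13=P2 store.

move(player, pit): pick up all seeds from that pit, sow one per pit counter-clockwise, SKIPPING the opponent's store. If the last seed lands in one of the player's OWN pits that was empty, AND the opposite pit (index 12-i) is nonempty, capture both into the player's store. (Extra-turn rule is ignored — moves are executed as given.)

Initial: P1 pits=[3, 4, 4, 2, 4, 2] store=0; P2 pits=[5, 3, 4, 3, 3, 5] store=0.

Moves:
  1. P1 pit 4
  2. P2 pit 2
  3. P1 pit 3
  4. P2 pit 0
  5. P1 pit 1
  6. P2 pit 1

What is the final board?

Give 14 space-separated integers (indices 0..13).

Move 1: P1 pit4 -> P1=[3,4,4,2,0,3](1) P2=[6,4,4,3,3,5](0)
Move 2: P2 pit2 -> P1=[3,4,4,2,0,3](1) P2=[6,4,0,4,4,6](1)
Move 3: P1 pit3 -> P1=[3,4,4,0,1,4](1) P2=[6,4,0,4,4,6](1)
Move 4: P2 pit0 -> P1=[3,4,4,0,1,4](1) P2=[0,5,1,5,5,7](2)
Move 5: P1 pit1 -> P1=[3,0,5,1,2,5](1) P2=[0,5,1,5,5,7](2)
Move 6: P2 pit1 -> P1=[3,0,5,1,2,5](1) P2=[0,0,2,6,6,8](3)

Answer: 3 0 5 1 2 5 1 0 0 2 6 6 8 3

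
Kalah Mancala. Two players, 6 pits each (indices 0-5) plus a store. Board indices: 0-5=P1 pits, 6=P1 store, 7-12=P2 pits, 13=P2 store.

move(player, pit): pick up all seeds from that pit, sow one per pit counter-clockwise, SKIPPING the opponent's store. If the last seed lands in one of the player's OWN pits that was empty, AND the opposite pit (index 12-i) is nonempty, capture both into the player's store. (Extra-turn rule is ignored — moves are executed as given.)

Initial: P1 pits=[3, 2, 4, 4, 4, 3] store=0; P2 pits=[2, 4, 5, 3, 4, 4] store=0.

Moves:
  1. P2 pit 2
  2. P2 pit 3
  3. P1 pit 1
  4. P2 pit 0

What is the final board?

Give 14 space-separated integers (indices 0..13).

Answer: 5 0 5 0 4 3 0 0 5 0 0 6 6 8

Derivation:
Move 1: P2 pit2 -> P1=[4,2,4,4,4,3](0) P2=[2,4,0,4,5,5](1)
Move 2: P2 pit3 -> P1=[5,2,4,4,4,3](0) P2=[2,4,0,0,6,6](2)
Move 3: P1 pit1 -> P1=[5,0,5,5,4,3](0) P2=[2,4,0,0,6,6](2)
Move 4: P2 pit0 -> P1=[5,0,5,0,4,3](0) P2=[0,5,0,0,6,6](8)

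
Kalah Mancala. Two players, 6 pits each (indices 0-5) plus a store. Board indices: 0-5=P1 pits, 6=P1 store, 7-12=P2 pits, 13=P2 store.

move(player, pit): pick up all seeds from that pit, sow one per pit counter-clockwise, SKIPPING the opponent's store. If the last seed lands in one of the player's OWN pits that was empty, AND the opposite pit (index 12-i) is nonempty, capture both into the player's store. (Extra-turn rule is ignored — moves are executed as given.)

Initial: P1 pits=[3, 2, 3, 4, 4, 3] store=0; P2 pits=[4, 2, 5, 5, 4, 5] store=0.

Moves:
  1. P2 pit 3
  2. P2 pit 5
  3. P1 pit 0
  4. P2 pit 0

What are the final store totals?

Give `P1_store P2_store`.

Answer: 0 2

Derivation:
Move 1: P2 pit3 -> P1=[4,3,3,4,4,3](0) P2=[4,2,5,0,5,6](1)
Move 2: P2 pit5 -> P1=[5,4,4,5,5,3](0) P2=[4,2,5,0,5,0](2)
Move 3: P1 pit0 -> P1=[0,5,5,6,6,4](0) P2=[4,2,5,0,5,0](2)
Move 4: P2 pit0 -> P1=[0,5,5,6,6,4](0) P2=[0,3,6,1,6,0](2)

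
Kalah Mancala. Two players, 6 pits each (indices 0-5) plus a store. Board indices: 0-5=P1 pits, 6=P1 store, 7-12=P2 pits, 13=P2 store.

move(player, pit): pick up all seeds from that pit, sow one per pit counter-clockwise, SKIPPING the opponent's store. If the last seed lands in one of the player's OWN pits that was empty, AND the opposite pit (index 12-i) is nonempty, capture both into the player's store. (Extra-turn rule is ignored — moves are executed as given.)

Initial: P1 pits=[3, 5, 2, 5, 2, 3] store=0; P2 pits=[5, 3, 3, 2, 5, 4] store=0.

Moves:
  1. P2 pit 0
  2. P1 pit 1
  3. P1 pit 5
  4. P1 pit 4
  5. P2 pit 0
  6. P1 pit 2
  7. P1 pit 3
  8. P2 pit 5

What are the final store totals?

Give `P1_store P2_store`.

Answer: 4 1

Derivation:
Move 1: P2 pit0 -> P1=[3,5,2,5,2,3](0) P2=[0,4,4,3,6,5](0)
Move 2: P1 pit1 -> P1=[3,0,3,6,3,4](1) P2=[0,4,4,3,6,5](0)
Move 3: P1 pit5 -> P1=[3,0,3,6,3,0](2) P2=[1,5,5,3,6,5](0)
Move 4: P1 pit4 -> P1=[3,0,3,6,0,1](3) P2=[2,5,5,3,6,5](0)
Move 5: P2 pit0 -> P1=[3,0,3,6,0,1](3) P2=[0,6,6,3,6,5](0)
Move 6: P1 pit2 -> P1=[3,0,0,7,1,2](3) P2=[0,6,6,3,6,5](0)
Move 7: P1 pit3 -> P1=[3,0,0,0,2,3](4) P2=[1,7,7,4,6,5](0)
Move 8: P2 pit5 -> P1=[4,1,1,1,2,3](4) P2=[1,7,7,4,6,0](1)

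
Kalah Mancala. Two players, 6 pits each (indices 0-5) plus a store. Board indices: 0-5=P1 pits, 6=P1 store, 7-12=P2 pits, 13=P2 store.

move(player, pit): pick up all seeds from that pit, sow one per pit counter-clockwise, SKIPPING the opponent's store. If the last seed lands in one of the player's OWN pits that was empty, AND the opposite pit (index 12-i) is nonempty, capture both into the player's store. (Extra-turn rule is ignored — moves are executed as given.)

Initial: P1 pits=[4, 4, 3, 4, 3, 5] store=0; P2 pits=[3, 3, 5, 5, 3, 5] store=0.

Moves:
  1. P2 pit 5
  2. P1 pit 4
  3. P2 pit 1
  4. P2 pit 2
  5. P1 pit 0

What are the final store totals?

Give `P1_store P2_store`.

Answer: 2 2

Derivation:
Move 1: P2 pit5 -> P1=[5,5,4,5,3,5](0) P2=[3,3,5,5,3,0](1)
Move 2: P1 pit4 -> P1=[5,5,4,5,0,6](1) P2=[4,3,5,5,3,0](1)
Move 3: P2 pit1 -> P1=[5,5,4,5,0,6](1) P2=[4,0,6,6,4,0](1)
Move 4: P2 pit2 -> P1=[6,6,4,5,0,6](1) P2=[4,0,0,7,5,1](2)
Move 5: P1 pit0 -> P1=[0,7,5,6,1,7](2) P2=[4,0,0,7,5,1](2)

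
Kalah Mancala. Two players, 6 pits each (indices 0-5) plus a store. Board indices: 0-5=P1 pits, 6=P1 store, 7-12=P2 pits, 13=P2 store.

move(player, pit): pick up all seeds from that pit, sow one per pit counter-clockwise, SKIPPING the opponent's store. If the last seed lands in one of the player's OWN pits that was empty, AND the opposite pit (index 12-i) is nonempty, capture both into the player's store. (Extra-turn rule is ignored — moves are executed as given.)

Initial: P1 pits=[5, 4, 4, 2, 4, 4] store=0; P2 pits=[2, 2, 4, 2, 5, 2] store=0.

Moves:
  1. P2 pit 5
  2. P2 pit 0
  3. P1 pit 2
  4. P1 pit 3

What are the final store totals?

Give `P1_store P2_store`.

Answer: 2 1

Derivation:
Move 1: P2 pit5 -> P1=[6,4,4,2,4,4](0) P2=[2,2,4,2,5,0](1)
Move 2: P2 pit0 -> P1=[6,4,4,2,4,4](0) P2=[0,3,5,2,5,0](1)
Move 3: P1 pit2 -> P1=[6,4,0,3,5,5](1) P2=[0,3,5,2,5,0](1)
Move 4: P1 pit3 -> P1=[6,4,0,0,6,6](2) P2=[0,3,5,2,5,0](1)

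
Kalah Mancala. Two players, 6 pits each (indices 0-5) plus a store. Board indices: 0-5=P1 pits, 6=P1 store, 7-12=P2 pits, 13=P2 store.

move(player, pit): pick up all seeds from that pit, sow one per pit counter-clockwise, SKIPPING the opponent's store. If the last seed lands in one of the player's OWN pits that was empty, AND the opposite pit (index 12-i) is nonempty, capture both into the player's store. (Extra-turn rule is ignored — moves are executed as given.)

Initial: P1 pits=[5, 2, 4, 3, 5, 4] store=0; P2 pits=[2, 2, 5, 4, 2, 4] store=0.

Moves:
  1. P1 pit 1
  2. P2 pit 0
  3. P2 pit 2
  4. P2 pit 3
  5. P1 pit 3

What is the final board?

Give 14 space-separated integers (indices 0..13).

Answer: 7 2 5 0 6 5 1 1 3 0 0 4 6 2

Derivation:
Move 1: P1 pit1 -> P1=[5,0,5,4,5,4](0) P2=[2,2,5,4,2,4](0)
Move 2: P2 pit0 -> P1=[5,0,5,4,5,4](0) P2=[0,3,6,4,2,4](0)
Move 3: P2 pit2 -> P1=[6,1,5,4,5,4](0) P2=[0,3,0,5,3,5](1)
Move 4: P2 pit3 -> P1=[7,2,5,4,5,4](0) P2=[0,3,0,0,4,6](2)
Move 5: P1 pit3 -> P1=[7,2,5,0,6,5](1) P2=[1,3,0,0,4,6](2)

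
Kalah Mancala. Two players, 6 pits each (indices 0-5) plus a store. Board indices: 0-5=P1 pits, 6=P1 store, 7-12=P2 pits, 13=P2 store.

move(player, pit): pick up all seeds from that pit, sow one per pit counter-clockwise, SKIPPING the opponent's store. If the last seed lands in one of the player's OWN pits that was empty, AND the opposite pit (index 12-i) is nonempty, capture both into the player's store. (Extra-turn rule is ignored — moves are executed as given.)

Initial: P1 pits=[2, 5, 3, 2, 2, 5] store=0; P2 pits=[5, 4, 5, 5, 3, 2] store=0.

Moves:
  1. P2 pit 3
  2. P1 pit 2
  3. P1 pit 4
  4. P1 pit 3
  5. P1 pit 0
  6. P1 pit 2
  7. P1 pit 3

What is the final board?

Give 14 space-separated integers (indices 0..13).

Answer: 0 7 0 0 2 8 8 6 4 0 0 4 3 1

Derivation:
Move 1: P2 pit3 -> P1=[3,6,3,2,2,5](0) P2=[5,4,5,0,4,3](1)
Move 2: P1 pit2 -> P1=[3,6,0,3,3,6](0) P2=[5,4,5,0,4,3](1)
Move 3: P1 pit4 -> P1=[3,6,0,3,0,7](1) P2=[6,4,5,0,4,3](1)
Move 4: P1 pit3 -> P1=[3,6,0,0,1,8](2) P2=[6,4,5,0,4,3](1)
Move 5: P1 pit0 -> P1=[0,7,1,0,1,8](8) P2=[6,4,0,0,4,3](1)
Move 6: P1 pit2 -> P1=[0,7,0,1,1,8](8) P2=[6,4,0,0,4,3](1)
Move 7: P1 pit3 -> P1=[0,7,0,0,2,8](8) P2=[6,4,0,0,4,3](1)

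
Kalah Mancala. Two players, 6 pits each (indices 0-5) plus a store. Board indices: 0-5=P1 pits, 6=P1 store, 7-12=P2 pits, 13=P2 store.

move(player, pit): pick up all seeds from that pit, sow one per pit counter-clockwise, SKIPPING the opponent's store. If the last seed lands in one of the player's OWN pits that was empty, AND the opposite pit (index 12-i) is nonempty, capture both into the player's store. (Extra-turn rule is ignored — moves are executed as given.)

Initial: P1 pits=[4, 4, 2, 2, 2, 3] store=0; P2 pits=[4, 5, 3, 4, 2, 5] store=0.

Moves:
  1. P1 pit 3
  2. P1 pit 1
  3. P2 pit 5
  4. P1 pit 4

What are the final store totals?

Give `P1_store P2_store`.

Move 1: P1 pit3 -> P1=[4,4,2,0,3,4](0) P2=[4,5,3,4,2,5](0)
Move 2: P1 pit1 -> P1=[4,0,3,1,4,5](0) P2=[4,5,3,4,2,5](0)
Move 3: P2 pit5 -> P1=[5,1,4,2,4,5](0) P2=[4,5,3,4,2,0](1)
Move 4: P1 pit4 -> P1=[5,1,4,2,0,6](1) P2=[5,6,3,4,2,0](1)

Answer: 1 1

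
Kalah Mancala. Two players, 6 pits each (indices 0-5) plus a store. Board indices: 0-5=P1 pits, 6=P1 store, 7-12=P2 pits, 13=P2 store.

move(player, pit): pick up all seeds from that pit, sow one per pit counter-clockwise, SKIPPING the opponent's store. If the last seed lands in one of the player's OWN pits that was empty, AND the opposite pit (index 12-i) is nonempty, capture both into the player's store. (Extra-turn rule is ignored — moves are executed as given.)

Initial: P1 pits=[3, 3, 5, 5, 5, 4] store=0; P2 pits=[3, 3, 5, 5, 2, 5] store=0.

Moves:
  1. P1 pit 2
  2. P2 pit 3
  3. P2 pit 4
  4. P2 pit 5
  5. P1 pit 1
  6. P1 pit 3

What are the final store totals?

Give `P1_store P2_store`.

Answer: 3 3

Derivation:
Move 1: P1 pit2 -> P1=[3,3,0,6,6,5](1) P2=[4,3,5,5,2,5](0)
Move 2: P2 pit3 -> P1=[4,4,0,6,6,5](1) P2=[4,3,5,0,3,6](1)
Move 3: P2 pit4 -> P1=[5,4,0,6,6,5](1) P2=[4,3,5,0,0,7](2)
Move 4: P2 pit5 -> P1=[6,5,1,7,7,6](1) P2=[4,3,5,0,0,0](3)
Move 5: P1 pit1 -> P1=[6,0,2,8,8,7](2) P2=[4,3,5,0,0,0](3)
Move 6: P1 pit3 -> P1=[6,0,2,0,9,8](3) P2=[5,4,6,1,1,0](3)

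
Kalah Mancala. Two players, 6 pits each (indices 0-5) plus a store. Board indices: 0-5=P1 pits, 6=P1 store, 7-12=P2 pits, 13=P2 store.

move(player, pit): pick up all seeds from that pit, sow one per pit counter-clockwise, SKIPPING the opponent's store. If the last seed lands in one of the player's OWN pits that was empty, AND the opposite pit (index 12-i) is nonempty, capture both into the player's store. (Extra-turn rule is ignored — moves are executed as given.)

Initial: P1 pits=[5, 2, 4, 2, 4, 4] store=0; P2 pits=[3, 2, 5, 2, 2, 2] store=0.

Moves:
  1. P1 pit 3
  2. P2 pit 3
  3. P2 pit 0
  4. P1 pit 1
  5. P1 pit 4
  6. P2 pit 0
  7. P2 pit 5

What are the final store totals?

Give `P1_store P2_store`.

Move 1: P1 pit3 -> P1=[5,2,4,0,5,5](0) P2=[3,2,5,2,2,2](0)
Move 2: P2 pit3 -> P1=[5,2,4,0,5,5](0) P2=[3,2,5,0,3,3](0)
Move 3: P2 pit0 -> P1=[5,2,0,0,5,5](0) P2=[0,3,6,0,3,3](5)
Move 4: P1 pit1 -> P1=[5,0,1,0,5,5](7) P2=[0,3,0,0,3,3](5)
Move 5: P1 pit4 -> P1=[5,0,1,0,0,6](8) P2=[1,4,1,0,3,3](5)
Move 6: P2 pit0 -> P1=[5,0,1,0,0,6](8) P2=[0,5,1,0,3,3](5)
Move 7: P2 pit5 -> P1=[6,1,1,0,0,6](8) P2=[0,5,1,0,3,0](6)

Answer: 8 6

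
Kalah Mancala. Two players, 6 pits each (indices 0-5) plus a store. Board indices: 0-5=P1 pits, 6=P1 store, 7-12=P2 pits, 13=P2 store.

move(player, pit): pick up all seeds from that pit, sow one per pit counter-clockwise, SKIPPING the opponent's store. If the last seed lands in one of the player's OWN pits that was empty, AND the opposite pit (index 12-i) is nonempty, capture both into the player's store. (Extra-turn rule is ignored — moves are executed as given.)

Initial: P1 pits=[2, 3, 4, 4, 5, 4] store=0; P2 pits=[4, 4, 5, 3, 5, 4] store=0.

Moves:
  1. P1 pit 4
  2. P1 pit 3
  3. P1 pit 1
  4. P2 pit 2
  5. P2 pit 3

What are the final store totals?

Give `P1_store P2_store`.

Answer: 2 2

Derivation:
Move 1: P1 pit4 -> P1=[2,3,4,4,0,5](1) P2=[5,5,6,3,5,4](0)
Move 2: P1 pit3 -> P1=[2,3,4,0,1,6](2) P2=[6,5,6,3,5,4](0)
Move 3: P1 pit1 -> P1=[2,0,5,1,2,6](2) P2=[6,5,6,3,5,4](0)
Move 4: P2 pit2 -> P1=[3,1,5,1,2,6](2) P2=[6,5,0,4,6,5](1)
Move 5: P2 pit3 -> P1=[4,1,5,1,2,6](2) P2=[6,5,0,0,7,6](2)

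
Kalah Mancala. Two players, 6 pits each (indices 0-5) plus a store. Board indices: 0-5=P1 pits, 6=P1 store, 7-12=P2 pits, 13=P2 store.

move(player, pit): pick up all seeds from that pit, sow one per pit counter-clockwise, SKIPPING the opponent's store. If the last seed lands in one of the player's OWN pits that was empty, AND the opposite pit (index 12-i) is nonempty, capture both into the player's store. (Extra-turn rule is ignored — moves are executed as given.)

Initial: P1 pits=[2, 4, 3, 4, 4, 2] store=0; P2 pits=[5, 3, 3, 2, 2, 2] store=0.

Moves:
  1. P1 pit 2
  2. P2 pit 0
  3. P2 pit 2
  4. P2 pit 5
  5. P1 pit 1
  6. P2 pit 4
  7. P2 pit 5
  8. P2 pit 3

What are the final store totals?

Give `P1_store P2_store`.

Answer: 1 5

Derivation:
Move 1: P1 pit2 -> P1=[2,4,0,5,5,3](0) P2=[5,3,3,2,2,2](0)
Move 2: P2 pit0 -> P1=[2,4,0,5,5,3](0) P2=[0,4,4,3,3,3](0)
Move 3: P2 pit2 -> P1=[2,4,0,5,5,3](0) P2=[0,4,0,4,4,4](1)
Move 4: P2 pit5 -> P1=[3,5,1,5,5,3](0) P2=[0,4,0,4,4,0](2)
Move 5: P1 pit1 -> P1=[3,0,2,6,6,4](1) P2=[0,4,0,4,4,0](2)
Move 6: P2 pit4 -> P1=[4,1,2,6,6,4](1) P2=[0,4,0,4,0,1](3)
Move 7: P2 pit5 -> P1=[4,1,2,6,6,4](1) P2=[0,4,0,4,0,0](4)
Move 8: P2 pit3 -> P1=[5,1,2,6,6,4](1) P2=[0,4,0,0,1,1](5)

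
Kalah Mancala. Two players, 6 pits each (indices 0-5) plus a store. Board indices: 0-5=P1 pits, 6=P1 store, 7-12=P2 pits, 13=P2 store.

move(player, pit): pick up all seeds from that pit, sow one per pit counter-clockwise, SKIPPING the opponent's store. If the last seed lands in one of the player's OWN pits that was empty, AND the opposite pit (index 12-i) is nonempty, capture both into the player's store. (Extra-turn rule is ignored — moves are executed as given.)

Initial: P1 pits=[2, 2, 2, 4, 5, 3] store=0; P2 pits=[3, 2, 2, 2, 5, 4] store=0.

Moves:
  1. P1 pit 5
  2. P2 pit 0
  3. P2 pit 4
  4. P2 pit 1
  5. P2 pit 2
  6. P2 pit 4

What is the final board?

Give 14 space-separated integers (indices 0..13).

Move 1: P1 pit5 -> P1=[2,2,2,4,5,0](1) P2=[4,3,2,2,5,4](0)
Move 2: P2 pit0 -> P1=[2,2,2,4,5,0](1) P2=[0,4,3,3,6,4](0)
Move 3: P2 pit4 -> P1=[3,3,3,5,5,0](1) P2=[0,4,3,3,0,5](1)
Move 4: P2 pit1 -> P1=[3,3,3,5,5,0](1) P2=[0,0,4,4,1,6](1)
Move 5: P2 pit2 -> P1=[3,3,3,5,5,0](1) P2=[0,0,0,5,2,7](2)
Move 6: P2 pit4 -> P1=[3,3,3,5,5,0](1) P2=[0,0,0,5,0,8](3)

Answer: 3 3 3 5 5 0 1 0 0 0 5 0 8 3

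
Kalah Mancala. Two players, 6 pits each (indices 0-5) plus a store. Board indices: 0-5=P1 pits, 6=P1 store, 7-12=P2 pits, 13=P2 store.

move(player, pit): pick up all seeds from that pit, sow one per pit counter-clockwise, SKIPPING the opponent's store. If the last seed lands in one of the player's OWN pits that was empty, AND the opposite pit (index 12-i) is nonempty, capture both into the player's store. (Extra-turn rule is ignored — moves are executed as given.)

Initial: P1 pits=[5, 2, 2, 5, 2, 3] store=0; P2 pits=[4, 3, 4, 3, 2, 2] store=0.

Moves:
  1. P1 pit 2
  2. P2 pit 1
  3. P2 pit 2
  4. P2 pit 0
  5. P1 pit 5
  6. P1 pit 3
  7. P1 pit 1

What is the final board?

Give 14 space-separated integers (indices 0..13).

Answer: 6 0 1 0 4 1 5 2 3 0 6 5 3 1

Derivation:
Move 1: P1 pit2 -> P1=[5,2,0,6,3,3](0) P2=[4,3,4,3,2,2](0)
Move 2: P2 pit1 -> P1=[5,2,0,6,3,3](0) P2=[4,0,5,4,3,2](0)
Move 3: P2 pit2 -> P1=[6,2,0,6,3,3](0) P2=[4,0,0,5,4,3](1)
Move 4: P2 pit0 -> P1=[6,2,0,6,3,3](0) P2=[0,1,1,6,5,3](1)
Move 5: P1 pit5 -> P1=[6,2,0,6,3,0](1) P2=[1,2,1,6,5,3](1)
Move 6: P1 pit3 -> P1=[6,2,0,0,4,1](2) P2=[2,3,2,6,5,3](1)
Move 7: P1 pit1 -> P1=[6,0,1,0,4,1](5) P2=[2,3,0,6,5,3](1)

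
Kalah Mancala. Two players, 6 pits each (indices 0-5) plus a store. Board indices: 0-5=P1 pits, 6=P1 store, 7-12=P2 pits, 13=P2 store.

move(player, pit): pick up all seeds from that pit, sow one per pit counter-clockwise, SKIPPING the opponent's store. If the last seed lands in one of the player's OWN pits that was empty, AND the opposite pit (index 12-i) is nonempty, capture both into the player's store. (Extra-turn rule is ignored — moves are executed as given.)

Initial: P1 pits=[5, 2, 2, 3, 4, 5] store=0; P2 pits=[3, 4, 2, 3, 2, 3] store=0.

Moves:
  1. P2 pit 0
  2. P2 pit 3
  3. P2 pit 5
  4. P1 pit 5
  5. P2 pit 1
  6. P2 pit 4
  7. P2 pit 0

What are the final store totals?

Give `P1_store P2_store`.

Answer: 1 9

Derivation:
Move 1: P2 pit0 -> P1=[5,2,2,3,4,5](0) P2=[0,5,3,4,2,3](0)
Move 2: P2 pit3 -> P1=[6,2,2,3,4,5](0) P2=[0,5,3,0,3,4](1)
Move 3: P2 pit5 -> P1=[7,3,3,3,4,5](0) P2=[0,5,3,0,3,0](2)
Move 4: P1 pit5 -> P1=[7,3,3,3,4,0](1) P2=[1,6,4,1,3,0](2)
Move 5: P2 pit1 -> P1=[8,3,3,3,4,0](1) P2=[1,0,5,2,4,1](3)
Move 6: P2 pit4 -> P1=[9,4,3,3,4,0](1) P2=[1,0,5,2,0,2](4)
Move 7: P2 pit0 -> P1=[9,4,3,3,0,0](1) P2=[0,0,5,2,0,2](9)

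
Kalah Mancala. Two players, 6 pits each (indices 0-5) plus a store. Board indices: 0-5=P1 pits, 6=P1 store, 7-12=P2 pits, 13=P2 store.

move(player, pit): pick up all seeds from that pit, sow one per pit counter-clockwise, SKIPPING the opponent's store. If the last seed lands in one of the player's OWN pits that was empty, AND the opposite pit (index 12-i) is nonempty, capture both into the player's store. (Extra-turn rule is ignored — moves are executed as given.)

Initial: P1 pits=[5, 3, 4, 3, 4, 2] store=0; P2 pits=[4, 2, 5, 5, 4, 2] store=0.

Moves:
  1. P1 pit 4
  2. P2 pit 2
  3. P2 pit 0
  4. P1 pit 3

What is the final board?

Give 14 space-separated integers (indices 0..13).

Move 1: P1 pit4 -> P1=[5,3,4,3,0,3](1) P2=[5,3,5,5,4,2](0)
Move 2: P2 pit2 -> P1=[6,3,4,3,0,3](1) P2=[5,3,0,6,5,3](1)
Move 3: P2 pit0 -> P1=[6,3,4,3,0,3](1) P2=[0,4,1,7,6,4](1)
Move 4: P1 pit3 -> P1=[6,3,4,0,1,4](2) P2=[0,4,1,7,6,4](1)

Answer: 6 3 4 0 1 4 2 0 4 1 7 6 4 1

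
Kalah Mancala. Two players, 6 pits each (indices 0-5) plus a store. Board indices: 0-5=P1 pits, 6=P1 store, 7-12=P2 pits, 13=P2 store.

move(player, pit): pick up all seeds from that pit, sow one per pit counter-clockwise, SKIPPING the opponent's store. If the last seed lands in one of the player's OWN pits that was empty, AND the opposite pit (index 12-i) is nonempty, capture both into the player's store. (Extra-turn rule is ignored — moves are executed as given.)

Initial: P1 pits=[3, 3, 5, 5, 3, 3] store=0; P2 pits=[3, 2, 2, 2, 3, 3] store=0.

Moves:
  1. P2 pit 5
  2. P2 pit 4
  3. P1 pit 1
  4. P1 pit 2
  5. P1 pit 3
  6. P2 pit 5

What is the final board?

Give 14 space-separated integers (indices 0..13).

Move 1: P2 pit5 -> P1=[4,4,5,5,3,3](0) P2=[3,2,2,2,3,0](1)
Move 2: P2 pit4 -> P1=[5,4,5,5,3,3](0) P2=[3,2,2,2,0,1](2)
Move 3: P1 pit1 -> P1=[5,0,6,6,4,4](0) P2=[3,2,2,2,0,1](2)
Move 4: P1 pit2 -> P1=[5,0,0,7,5,5](1) P2=[4,3,2,2,0,1](2)
Move 5: P1 pit3 -> P1=[5,0,0,0,6,6](2) P2=[5,4,3,3,0,1](2)
Move 6: P2 pit5 -> P1=[5,0,0,0,6,6](2) P2=[5,4,3,3,0,0](3)

Answer: 5 0 0 0 6 6 2 5 4 3 3 0 0 3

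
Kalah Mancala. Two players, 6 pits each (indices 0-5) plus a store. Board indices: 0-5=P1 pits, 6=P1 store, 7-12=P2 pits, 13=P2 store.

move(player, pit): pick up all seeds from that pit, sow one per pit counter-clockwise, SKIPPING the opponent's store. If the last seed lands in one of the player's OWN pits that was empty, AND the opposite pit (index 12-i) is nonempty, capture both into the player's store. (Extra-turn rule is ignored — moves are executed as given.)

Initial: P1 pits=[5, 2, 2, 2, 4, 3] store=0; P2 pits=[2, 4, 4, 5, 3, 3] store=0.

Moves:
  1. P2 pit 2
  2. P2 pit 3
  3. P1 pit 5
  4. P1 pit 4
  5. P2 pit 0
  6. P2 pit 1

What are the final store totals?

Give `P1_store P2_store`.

Answer: 2 3

Derivation:
Move 1: P2 pit2 -> P1=[5,2,2,2,4,3](0) P2=[2,4,0,6,4,4](1)
Move 2: P2 pit3 -> P1=[6,3,3,2,4,3](0) P2=[2,4,0,0,5,5](2)
Move 3: P1 pit5 -> P1=[6,3,3,2,4,0](1) P2=[3,5,0,0,5,5](2)
Move 4: P1 pit4 -> P1=[6,3,3,2,0,1](2) P2=[4,6,0,0,5,5](2)
Move 5: P2 pit0 -> P1=[6,3,3,2,0,1](2) P2=[0,7,1,1,6,5](2)
Move 6: P2 pit1 -> P1=[7,4,3,2,0,1](2) P2=[0,0,2,2,7,6](3)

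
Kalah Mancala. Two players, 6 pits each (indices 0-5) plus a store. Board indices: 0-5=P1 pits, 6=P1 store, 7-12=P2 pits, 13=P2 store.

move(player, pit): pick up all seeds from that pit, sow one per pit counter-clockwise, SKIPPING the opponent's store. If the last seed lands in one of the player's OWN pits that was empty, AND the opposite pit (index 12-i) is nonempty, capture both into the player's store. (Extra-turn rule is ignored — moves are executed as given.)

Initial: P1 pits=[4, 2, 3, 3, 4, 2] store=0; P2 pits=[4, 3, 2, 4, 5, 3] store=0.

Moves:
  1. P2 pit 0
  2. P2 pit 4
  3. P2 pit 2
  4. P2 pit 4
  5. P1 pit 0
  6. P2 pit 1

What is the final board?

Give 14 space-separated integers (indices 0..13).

Answer: 0 4 5 5 5 3 0 0 0 1 7 1 7 1

Derivation:
Move 1: P2 pit0 -> P1=[4,2,3,3,4,2](0) P2=[0,4,3,5,6,3](0)
Move 2: P2 pit4 -> P1=[5,3,4,4,4,2](0) P2=[0,4,3,5,0,4](1)
Move 3: P2 pit2 -> P1=[5,3,4,4,4,2](0) P2=[0,4,0,6,1,5](1)
Move 4: P2 pit4 -> P1=[5,3,4,4,4,2](0) P2=[0,4,0,6,0,6](1)
Move 5: P1 pit0 -> P1=[0,4,5,5,5,3](0) P2=[0,4,0,6,0,6](1)
Move 6: P2 pit1 -> P1=[0,4,5,5,5,3](0) P2=[0,0,1,7,1,7](1)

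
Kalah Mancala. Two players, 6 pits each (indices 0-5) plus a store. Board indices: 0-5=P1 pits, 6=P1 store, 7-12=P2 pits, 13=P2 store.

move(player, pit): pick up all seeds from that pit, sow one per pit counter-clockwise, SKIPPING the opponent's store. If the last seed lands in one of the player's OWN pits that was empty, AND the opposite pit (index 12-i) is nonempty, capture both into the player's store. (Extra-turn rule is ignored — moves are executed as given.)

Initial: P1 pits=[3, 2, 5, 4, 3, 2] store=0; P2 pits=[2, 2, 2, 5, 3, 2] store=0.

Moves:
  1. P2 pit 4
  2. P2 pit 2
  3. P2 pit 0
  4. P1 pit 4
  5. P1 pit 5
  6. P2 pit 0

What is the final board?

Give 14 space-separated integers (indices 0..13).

Answer: 4 0 5 0 0 0 2 0 5 1 6 0 3 9

Derivation:
Move 1: P2 pit4 -> P1=[4,2,5,4,3,2](0) P2=[2,2,2,5,0,3](1)
Move 2: P2 pit2 -> P1=[4,0,5,4,3,2](0) P2=[2,2,0,6,0,3](4)
Move 3: P2 pit0 -> P1=[4,0,5,0,3,2](0) P2=[0,3,0,6,0,3](9)
Move 4: P1 pit4 -> P1=[4,0,5,0,0,3](1) P2=[1,3,0,6,0,3](9)
Move 5: P1 pit5 -> P1=[4,0,5,0,0,0](2) P2=[2,4,0,6,0,3](9)
Move 6: P2 pit0 -> P1=[4,0,5,0,0,0](2) P2=[0,5,1,6,0,3](9)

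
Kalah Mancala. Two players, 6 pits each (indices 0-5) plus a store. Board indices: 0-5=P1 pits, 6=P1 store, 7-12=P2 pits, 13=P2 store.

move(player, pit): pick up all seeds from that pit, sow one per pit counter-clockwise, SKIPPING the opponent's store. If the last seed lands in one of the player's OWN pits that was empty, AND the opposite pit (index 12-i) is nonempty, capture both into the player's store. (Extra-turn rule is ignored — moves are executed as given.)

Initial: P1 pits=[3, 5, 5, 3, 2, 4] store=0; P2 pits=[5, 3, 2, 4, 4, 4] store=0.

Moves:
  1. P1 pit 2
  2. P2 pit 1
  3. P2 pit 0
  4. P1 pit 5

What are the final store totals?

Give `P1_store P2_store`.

Move 1: P1 pit2 -> P1=[3,5,0,4,3,5](1) P2=[6,3,2,4,4,4](0)
Move 2: P2 pit1 -> P1=[3,5,0,4,3,5](1) P2=[6,0,3,5,5,4](0)
Move 3: P2 pit0 -> P1=[3,5,0,4,3,5](1) P2=[0,1,4,6,6,5](1)
Move 4: P1 pit5 -> P1=[3,5,0,4,3,0](2) P2=[1,2,5,7,6,5](1)

Answer: 2 1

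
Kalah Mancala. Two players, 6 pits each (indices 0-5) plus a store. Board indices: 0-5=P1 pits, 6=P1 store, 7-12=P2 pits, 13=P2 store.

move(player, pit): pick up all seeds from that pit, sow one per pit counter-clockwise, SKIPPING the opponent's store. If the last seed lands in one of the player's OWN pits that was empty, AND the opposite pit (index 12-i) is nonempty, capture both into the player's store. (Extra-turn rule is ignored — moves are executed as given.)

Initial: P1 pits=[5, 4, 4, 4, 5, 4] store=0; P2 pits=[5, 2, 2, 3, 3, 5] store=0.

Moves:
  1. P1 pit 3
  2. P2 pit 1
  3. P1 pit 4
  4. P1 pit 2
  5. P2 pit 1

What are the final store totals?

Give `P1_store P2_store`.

Move 1: P1 pit3 -> P1=[5,4,4,0,6,5](1) P2=[6,2,2,3,3,5](0)
Move 2: P2 pit1 -> P1=[5,4,4,0,6,5](1) P2=[6,0,3,4,3,5](0)
Move 3: P1 pit4 -> P1=[5,4,4,0,0,6](2) P2=[7,1,4,5,3,5](0)
Move 4: P1 pit2 -> P1=[5,4,0,1,1,7](3) P2=[7,1,4,5,3,5](0)
Move 5: P2 pit1 -> P1=[5,4,0,1,1,7](3) P2=[7,0,5,5,3,5](0)

Answer: 3 0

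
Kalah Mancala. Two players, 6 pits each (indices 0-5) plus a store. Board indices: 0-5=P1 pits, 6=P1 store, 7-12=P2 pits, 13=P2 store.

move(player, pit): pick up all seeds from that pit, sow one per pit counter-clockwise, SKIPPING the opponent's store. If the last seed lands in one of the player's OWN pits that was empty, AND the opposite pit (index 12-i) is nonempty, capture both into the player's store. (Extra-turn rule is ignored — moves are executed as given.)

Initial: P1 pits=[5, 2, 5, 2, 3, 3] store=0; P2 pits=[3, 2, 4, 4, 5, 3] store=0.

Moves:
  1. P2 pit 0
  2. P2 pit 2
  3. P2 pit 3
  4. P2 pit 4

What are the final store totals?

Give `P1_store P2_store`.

Answer: 0 3

Derivation:
Move 1: P2 pit0 -> P1=[5,2,5,2,3,3](0) P2=[0,3,5,5,5,3](0)
Move 2: P2 pit2 -> P1=[6,2,5,2,3,3](0) P2=[0,3,0,6,6,4](1)
Move 3: P2 pit3 -> P1=[7,3,6,2,3,3](0) P2=[0,3,0,0,7,5](2)
Move 4: P2 pit4 -> P1=[8,4,7,3,4,3](0) P2=[0,3,0,0,0,6](3)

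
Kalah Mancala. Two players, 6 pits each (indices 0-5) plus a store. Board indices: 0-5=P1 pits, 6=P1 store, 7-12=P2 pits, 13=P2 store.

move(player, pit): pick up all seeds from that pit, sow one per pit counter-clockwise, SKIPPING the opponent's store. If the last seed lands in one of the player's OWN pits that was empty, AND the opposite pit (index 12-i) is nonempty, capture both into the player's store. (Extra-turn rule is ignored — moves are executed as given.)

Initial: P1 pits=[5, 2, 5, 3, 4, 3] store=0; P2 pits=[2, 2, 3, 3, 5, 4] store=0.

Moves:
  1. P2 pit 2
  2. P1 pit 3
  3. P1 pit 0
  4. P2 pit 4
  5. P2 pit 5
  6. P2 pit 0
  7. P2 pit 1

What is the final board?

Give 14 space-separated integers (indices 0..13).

Move 1: P2 pit2 -> P1=[5,2,5,3,4,3](0) P2=[2,2,0,4,6,5](0)
Move 2: P1 pit3 -> P1=[5,2,5,0,5,4](1) P2=[2,2,0,4,6,5](0)
Move 3: P1 pit0 -> P1=[0,3,6,1,6,5](1) P2=[2,2,0,4,6,5](0)
Move 4: P2 pit4 -> P1=[1,4,7,2,6,5](1) P2=[2,2,0,4,0,6](1)
Move 5: P2 pit5 -> P1=[2,5,8,3,7,5](1) P2=[2,2,0,4,0,0](2)
Move 6: P2 pit0 -> P1=[2,5,8,0,7,5](1) P2=[0,3,0,4,0,0](6)
Move 7: P2 pit1 -> P1=[2,0,8,0,7,5](1) P2=[0,0,1,5,0,0](12)

Answer: 2 0 8 0 7 5 1 0 0 1 5 0 0 12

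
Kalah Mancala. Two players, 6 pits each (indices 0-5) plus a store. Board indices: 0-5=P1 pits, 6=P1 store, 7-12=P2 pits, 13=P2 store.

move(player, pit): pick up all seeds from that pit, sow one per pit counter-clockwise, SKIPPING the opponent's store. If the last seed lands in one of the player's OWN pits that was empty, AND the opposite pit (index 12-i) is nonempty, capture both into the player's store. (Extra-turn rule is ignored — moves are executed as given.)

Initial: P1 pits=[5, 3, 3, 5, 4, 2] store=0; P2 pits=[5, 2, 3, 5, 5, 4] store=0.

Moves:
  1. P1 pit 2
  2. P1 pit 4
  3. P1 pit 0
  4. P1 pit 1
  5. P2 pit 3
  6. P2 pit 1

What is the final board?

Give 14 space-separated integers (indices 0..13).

Move 1: P1 pit2 -> P1=[5,3,0,6,5,3](0) P2=[5,2,3,5,5,4](0)
Move 2: P1 pit4 -> P1=[5,3,0,6,0,4](1) P2=[6,3,4,5,5,4](0)
Move 3: P1 pit0 -> P1=[0,4,1,7,1,5](1) P2=[6,3,4,5,5,4](0)
Move 4: P1 pit1 -> P1=[0,0,2,8,2,6](1) P2=[6,3,4,5,5,4](0)
Move 5: P2 pit3 -> P1=[1,1,2,8,2,6](1) P2=[6,3,4,0,6,5](1)
Move 6: P2 pit1 -> P1=[1,1,2,8,2,6](1) P2=[6,0,5,1,7,5](1)

Answer: 1 1 2 8 2 6 1 6 0 5 1 7 5 1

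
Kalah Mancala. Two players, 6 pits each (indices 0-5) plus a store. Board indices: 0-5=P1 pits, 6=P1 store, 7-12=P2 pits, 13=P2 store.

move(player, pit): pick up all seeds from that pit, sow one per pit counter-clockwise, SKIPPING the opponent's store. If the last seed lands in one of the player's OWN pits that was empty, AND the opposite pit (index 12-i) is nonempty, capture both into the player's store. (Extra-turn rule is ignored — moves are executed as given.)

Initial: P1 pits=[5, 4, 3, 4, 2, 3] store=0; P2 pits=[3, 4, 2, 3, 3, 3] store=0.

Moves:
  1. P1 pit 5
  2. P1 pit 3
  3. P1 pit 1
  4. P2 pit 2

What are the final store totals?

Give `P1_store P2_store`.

Move 1: P1 pit5 -> P1=[5,4,3,4,2,0](1) P2=[4,5,2,3,3,3](0)
Move 2: P1 pit3 -> P1=[5,4,3,0,3,1](2) P2=[5,5,2,3,3,3](0)
Move 3: P1 pit1 -> P1=[5,0,4,1,4,2](2) P2=[5,5,2,3,3,3](0)
Move 4: P2 pit2 -> P1=[5,0,4,1,4,2](2) P2=[5,5,0,4,4,3](0)

Answer: 2 0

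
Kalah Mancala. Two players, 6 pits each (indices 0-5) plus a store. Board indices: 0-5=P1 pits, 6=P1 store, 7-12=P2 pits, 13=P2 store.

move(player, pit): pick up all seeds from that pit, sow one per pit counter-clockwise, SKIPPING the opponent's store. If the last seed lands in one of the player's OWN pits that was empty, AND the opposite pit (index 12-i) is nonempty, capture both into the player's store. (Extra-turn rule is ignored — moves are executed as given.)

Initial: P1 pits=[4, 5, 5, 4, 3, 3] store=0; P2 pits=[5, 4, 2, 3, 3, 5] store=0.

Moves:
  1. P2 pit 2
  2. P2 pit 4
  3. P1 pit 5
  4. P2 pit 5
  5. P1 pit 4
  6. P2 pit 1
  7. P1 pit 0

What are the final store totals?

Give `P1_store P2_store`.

Move 1: P2 pit2 -> P1=[4,5,5,4,3,3](0) P2=[5,4,0,4,4,5](0)
Move 2: P2 pit4 -> P1=[5,6,5,4,3,3](0) P2=[5,4,0,4,0,6](1)
Move 3: P1 pit5 -> P1=[5,6,5,4,3,0](1) P2=[6,5,0,4,0,6](1)
Move 4: P2 pit5 -> P1=[6,7,6,5,4,0](1) P2=[6,5,0,4,0,0](2)
Move 5: P1 pit4 -> P1=[6,7,6,5,0,1](2) P2=[7,6,0,4,0,0](2)
Move 6: P2 pit1 -> P1=[7,7,6,5,0,1](2) P2=[7,0,1,5,1,1](3)
Move 7: P1 pit0 -> P1=[0,8,7,6,1,2](3) P2=[8,0,1,5,1,1](3)

Answer: 3 3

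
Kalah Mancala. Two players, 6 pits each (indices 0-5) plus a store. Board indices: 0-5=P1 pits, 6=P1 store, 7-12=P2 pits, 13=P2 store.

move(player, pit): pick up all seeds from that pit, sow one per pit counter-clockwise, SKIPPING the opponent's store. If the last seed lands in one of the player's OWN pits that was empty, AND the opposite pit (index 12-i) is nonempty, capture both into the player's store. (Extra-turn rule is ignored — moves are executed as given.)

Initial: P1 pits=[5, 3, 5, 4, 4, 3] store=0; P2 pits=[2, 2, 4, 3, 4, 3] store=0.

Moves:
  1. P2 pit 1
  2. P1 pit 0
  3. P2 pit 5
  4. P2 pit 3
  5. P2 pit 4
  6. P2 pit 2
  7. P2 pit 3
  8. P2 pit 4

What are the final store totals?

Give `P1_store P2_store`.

Move 1: P2 pit1 -> P1=[5,3,5,4,4,3](0) P2=[2,0,5,4,4,3](0)
Move 2: P1 pit0 -> P1=[0,4,6,5,5,4](0) P2=[2,0,5,4,4,3](0)
Move 3: P2 pit5 -> P1=[1,5,6,5,5,4](0) P2=[2,0,5,4,4,0](1)
Move 4: P2 pit3 -> P1=[2,5,6,5,5,4](0) P2=[2,0,5,0,5,1](2)
Move 5: P2 pit4 -> P1=[3,6,7,5,5,4](0) P2=[2,0,5,0,0,2](3)
Move 6: P2 pit2 -> P1=[4,6,7,5,5,4](0) P2=[2,0,0,1,1,3](4)
Move 7: P2 pit3 -> P1=[4,6,7,5,5,4](0) P2=[2,0,0,0,2,3](4)
Move 8: P2 pit4 -> P1=[4,6,7,5,5,4](0) P2=[2,0,0,0,0,4](5)

Answer: 0 5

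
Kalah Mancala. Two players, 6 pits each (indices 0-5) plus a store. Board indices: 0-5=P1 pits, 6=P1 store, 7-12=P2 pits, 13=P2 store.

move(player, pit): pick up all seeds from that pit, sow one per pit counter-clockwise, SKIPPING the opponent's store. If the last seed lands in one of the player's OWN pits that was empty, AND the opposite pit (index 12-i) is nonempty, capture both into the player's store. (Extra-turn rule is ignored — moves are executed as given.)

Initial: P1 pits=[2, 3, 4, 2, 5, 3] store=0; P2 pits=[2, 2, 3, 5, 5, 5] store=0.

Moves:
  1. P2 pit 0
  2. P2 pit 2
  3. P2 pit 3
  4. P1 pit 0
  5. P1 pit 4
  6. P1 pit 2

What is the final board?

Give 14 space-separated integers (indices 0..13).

Move 1: P2 pit0 -> P1=[2,3,4,2,5,3](0) P2=[0,3,4,5,5,5](0)
Move 2: P2 pit2 -> P1=[2,3,4,2,5,3](0) P2=[0,3,0,6,6,6](1)
Move 3: P2 pit3 -> P1=[3,4,5,2,5,3](0) P2=[0,3,0,0,7,7](2)
Move 4: P1 pit0 -> P1=[0,5,6,3,5,3](0) P2=[0,3,0,0,7,7](2)
Move 5: P1 pit4 -> P1=[0,5,6,3,0,4](1) P2=[1,4,1,0,7,7](2)
Move 6: P1 pit2 -> P1=[0,5,0,4,1,5](2) P2=[2,5,1,0,7,7](2)

Answer: 0 5 0 4 1 5 2 2 5 1 0 7 7 2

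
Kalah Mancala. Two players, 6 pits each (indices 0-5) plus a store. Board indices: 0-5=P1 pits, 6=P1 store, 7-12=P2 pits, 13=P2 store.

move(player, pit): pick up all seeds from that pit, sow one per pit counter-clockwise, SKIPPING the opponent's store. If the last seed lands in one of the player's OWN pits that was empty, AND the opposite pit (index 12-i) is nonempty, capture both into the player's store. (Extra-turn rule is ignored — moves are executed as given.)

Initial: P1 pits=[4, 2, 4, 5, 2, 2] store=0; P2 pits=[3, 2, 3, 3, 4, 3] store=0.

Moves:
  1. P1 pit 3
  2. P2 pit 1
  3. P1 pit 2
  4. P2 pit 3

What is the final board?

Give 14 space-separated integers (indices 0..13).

Move 1: P1 pit3 -> P1=[4,2,4,0,3,3](1) P2=[4,3,3,3,4,3](0)
Move 2: P2 pit1 -> P1=[4,2,4,0,3,3](1) P2=[4,0,4,4,5,3](0)
Move 3: P1 pit2 -> P1=[4,2,0,1,4,4](2) P2=[4,0,4,4,5,3](0)
Move 4: P2 pit3 -> P1=[5,2,0,1,4,4](2) P2=[4,0,4,0,6,4](1)

Answer: 5 2 0 1 4 4 2 4 0 4 0 6 4 1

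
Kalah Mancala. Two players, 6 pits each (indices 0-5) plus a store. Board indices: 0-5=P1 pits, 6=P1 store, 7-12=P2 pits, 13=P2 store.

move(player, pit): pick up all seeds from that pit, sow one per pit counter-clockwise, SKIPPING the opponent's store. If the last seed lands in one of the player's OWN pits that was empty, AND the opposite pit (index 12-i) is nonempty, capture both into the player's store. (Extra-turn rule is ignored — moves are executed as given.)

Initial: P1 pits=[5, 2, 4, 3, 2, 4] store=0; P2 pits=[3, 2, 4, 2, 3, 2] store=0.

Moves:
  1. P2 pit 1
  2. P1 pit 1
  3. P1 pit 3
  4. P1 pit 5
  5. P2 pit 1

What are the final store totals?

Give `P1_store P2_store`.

Answer: 2 0

Derivation:
Move 1: P2 pit1 -> P1=[5,2,4,3,2,4](0) P2=[3,0,5,3,3,2](0)
Move 2: P1 pit1 -> P1=[5,0,5,4,2,4](0) P2=[3,0,5,3,3,2](0)
Move 3: P1 pit3 -> P1=[5,0,5,0,3,5](1) P2=[4,0,5,3,3,2](0)
Move 4: P1 pit5 -> P1=[5,0,5,0,3,0](2) P2=[5,1,6,4,3,2](0)
Move 5: P2 pit1 -> P1=[5,0,5,0,3,0](2) P2=[5,0,7,4,3,2](0)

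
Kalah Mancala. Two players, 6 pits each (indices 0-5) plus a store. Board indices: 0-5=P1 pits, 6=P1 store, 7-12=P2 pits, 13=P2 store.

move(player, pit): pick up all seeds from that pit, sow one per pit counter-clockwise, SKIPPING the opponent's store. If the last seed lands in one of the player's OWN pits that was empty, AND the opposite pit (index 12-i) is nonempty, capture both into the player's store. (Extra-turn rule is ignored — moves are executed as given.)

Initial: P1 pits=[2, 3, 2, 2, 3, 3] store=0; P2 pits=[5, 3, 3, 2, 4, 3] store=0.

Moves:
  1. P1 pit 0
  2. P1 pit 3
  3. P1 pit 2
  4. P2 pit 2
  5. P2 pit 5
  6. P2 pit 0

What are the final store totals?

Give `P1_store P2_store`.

Move 1: P1 pit0 -> P1=[0,4,3,2,3,3](0) P2=[5,3,3,2,4,3](0)
Move 2: P1 pit3 -> P1=[0,4,3,0,4,4](0) P2=[5,3,3,2,4,3](0)
Move 3: P1 pit2 -> P1=[0,4,0,1,5,5](0) P2=[5,3,3,2,4,3](0)
Move 4: P2 pit2 -> P1=[0,4,0,1,5,5](0) P2=[5,3,0,3,5,4](0)
Move 5: P2 pit5 -> P1=[1,5,1,1,5,5](0) P2=[5,3,0,3,5,0](1)
Move 6: P2 pit0 -> P1=[0,5,1,1,5,5](0) P2=[0,4,1,4,6,0](3)

Answer: 0 3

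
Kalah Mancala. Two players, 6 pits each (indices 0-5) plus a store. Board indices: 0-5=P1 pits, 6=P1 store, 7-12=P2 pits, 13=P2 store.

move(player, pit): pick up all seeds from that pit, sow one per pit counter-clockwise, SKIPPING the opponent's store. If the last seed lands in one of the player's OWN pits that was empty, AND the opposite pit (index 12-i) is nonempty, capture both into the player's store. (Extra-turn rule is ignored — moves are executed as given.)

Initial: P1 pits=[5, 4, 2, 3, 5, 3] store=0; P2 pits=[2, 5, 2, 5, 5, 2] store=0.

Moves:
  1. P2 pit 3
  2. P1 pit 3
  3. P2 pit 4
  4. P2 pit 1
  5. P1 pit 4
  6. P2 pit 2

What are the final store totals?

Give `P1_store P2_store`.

Answer: 2 4

Derivation:
Move 1: P2 pit3 -> P1=[6,5,2,3,5,3](0) P2=[2,5,2,0,6,3](1)
Move 2: P1 pit3 -> P1=[6,5,2,0,6,4](1) P2=[2,5,2,0,6,3](1)
Move 3: P2 pit4 -> P1=[7,6,3,1,6,4](1) P2=[2,5,2,0,0,4](2)
Move 4: P2 pit1 -> P1=[7,6,3,1,6,4](1) P2=[2,0,3,1,1,5](3)
Move 5: P1 pit4 -> P1=[7,6,3,1,0,5](2) P2=[3,1,4,2,1,5](3)
Move 6: P2 pit2 -> P1=[7,6,3,1,0,5](2) P2=[3,1,0,3,2,6](4)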